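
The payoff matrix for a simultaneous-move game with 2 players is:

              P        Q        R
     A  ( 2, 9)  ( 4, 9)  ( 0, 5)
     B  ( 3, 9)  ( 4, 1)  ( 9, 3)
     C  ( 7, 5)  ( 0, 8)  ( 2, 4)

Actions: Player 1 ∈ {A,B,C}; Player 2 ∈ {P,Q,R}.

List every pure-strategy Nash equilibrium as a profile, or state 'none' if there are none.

NE set: (A,Q)

(A,P): not NE [P1→C gives 7>2]
(A,Q): NE
(A,R): not NE [P1→B gives 9>0; P2→Q gives 9>5]
(B,P): not NE [P1→C gives 7>3]
(B,Q): not NE [P2→P gives 9>1]
(B,R): not NE [P2→P gives 9>3]
(C,P): not NE [P2→Q gives 8>5]
(C,Q): not NE [P1→B gives 4>0]
(C,R): not NE [P1→B gives 9>2; P2→Q gives 8>4]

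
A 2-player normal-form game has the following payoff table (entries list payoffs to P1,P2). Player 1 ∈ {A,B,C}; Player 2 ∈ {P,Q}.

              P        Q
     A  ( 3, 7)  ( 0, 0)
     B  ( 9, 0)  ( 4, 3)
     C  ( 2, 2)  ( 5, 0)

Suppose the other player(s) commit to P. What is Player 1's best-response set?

u_1(A vs P) = 3
u_1(B vs P) = 9
u_1(C vs P) = 2
max payoff 9 at {B}

argmax u_1 = {B}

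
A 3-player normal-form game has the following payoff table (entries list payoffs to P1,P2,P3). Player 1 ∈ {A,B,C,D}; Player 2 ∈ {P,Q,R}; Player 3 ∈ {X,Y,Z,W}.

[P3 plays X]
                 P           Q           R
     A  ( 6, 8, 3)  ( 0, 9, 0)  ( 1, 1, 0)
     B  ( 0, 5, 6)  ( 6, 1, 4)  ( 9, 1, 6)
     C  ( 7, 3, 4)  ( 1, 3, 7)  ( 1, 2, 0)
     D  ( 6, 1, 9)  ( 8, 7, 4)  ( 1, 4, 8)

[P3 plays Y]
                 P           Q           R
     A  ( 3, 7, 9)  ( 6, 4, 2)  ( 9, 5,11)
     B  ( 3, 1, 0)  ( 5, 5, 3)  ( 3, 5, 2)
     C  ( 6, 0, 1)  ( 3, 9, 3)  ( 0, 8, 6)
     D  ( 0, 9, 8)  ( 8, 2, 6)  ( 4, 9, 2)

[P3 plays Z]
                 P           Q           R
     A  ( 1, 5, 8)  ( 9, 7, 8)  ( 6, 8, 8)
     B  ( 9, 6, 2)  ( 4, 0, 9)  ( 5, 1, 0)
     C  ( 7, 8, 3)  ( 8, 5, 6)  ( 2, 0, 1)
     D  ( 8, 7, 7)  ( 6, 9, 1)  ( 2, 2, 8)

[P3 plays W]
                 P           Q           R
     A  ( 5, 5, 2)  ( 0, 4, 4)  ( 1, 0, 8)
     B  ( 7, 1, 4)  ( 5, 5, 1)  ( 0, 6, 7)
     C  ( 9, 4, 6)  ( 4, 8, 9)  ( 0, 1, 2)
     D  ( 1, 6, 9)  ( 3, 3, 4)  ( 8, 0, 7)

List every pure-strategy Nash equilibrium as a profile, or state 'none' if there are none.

(A,P,X): not NE [P1→C gives 7>6; P2→Q gives 9>8; P3→Y gives 9>3]
(A,P,Y): not NE [P1→C gives 6>3]
(A,P,Z): not NE [P1→B gives 9>1; P2→R gives 8>5; P3→Y gives 9>8]
(A,P,W): not NE [P1→C gives 9>5; P3→Y gives 9>2]
(A,Q,X): not NE [P1→D gives 8>0; P3→Z gives 8>0]
(A,Q,Y): not NE [P1→D gives 8>6; P2→P gives 7>4; P3→Z gives 8>2]
(A,Q,Z): not NE [P2→R gives 8>7]
(A,Q,W): not NE [P1→B gives 5>0; P2→P gives 5>4; P3→Z gives 8>4]
(A,R,X): not NE [P1→B gives 9>1; P2→Q gives 9>1; P3→Y gives 11>0]
(A,R,Y): not NE [P2→P gives 7>5]
(A,R,Z): not NE [P3→Y gives 11>8]
(A,R,W): not NE [P1→D gives 8>1; P2→P gives 5>0; P3→Y gives 11>8]
(B,P,X): not NE [P1→C gives 7>0]
(B,P,Y): not NE [P1→C gives 6>3; P2→R gives 5>1; P3→X gives 6>0]
(B,P,Z): not NE [P3→X gives 6>2]
(B,P,W): not NE [P1→C gives 9>7; P2→R gives 6>1; P3→X gives 6>4]
(B,Q,X): not NE [P1→D gives 8>6; P2→P gives 5>1; P3→Z gives 9>4]
(B,Q,Y): not NE [P1→D gives 8>5; P3→Z gives 9>3]
(B,Q,Z): not NE [P1→A gives 9>4; P2→P gives 6>0]
(B,Q,W): not NE [P2→R gives 6>5; P3→Z gives 9>1]
(B,R,X): not NE [P2→P gives 5>1; P3→W gives 7>6]
(B,R,Y): not NE [P1→A gives 9>3; P3→W gives 7>2]
(B,R,Z): not NE [P1→A gives 6>5; P2→P gives 6>1; P3→W gives 7>0]
(B,R,W): not NE [P1→D gives 8>0]
(C,P,X): not NE [P3→W gives 6>4]
(C,P,Y): not NE [P2→Q gives 9>0; P3→W gives 6>1]
(C,P,Z): not NE [P1→B gives 9>7; P3→W gives 6>3]
(C,P,W): not NE [P2→Q gives 8>4]
(C,Q,X): not NE [P1→D gives 8>1; P3→W gives 9>7]
(C,Q,Y): not NE [P1→D gives 8>3; P3→W gives 9>3]
(C,Q,Z): not NE [P1→A gives 9>8; P2→P gives 8>5; P3→W gives 9>6]
(C,Q,W): not NE [P1→B gives 5>4]
(C,R,X): not NE [P1→B gives 9>1; P2→Q gives 3>2; P3→Y gives 6>0]
(C,R,Y): not NE [P1→A gives 9>0; P2→Q gives 9>8]
(C,R,Z): not NE [P1→A gives 6>2; P2→P gives 8>0; P3→Y gives 6>1]
(C,R,W): not NE [P1→D gives 8>0; P2→Q gives 8>1; P3→Y gives 6>2]
(D,P,X): not NE [P1→C gives 7>6; P2→Q gives 7>1]
(D,P,Y): not NE [P1→C gives 6>0; P3→W gives 9>8]
(D,P,Z): not NE [P1→B gives 9>8; P2→Q gives 9>7; P3→W gives 9>7]
(D,P,W): not NE [P1→C gives 9>1]
(D,Q,X): not NE [P3→Y gives 6>4]
(D,Q,Y): not NE [P2→R gives 9>2]
(D,Q,Z): not NE [P1→A gives 9>6; P3→Y gives 6>1]
(D,Q,W): not NE [P1→B gives 5>3; P2→P gives 6>3; P3→Y gives 6>4]
(D,R,X): not NE [P1→B gives 9>1; P2→Q gives 7>4]
(D,R,Y): not NE [P1→A gives 9>4; P3→Z gives 8>2]
(D,R,Z): not NE [P1→A gives 6>2; P2→Q gives 9>2]
(D,R,W): not NE [P2→P gives 6>0; P3→Z gives 8>7]

No pure NE.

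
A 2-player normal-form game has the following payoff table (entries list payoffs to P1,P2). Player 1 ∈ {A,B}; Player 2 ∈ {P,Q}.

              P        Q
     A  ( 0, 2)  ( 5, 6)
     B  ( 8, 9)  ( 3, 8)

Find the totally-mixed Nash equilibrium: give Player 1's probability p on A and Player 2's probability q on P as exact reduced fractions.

P1 mixes 1/5 on A; P2 mixes 1/5 on P

P1 indiff ⇒ q·0+(1-q)·5 = q·8+(1-q)·3 ⇒ q(-8) = (1-q)(-2) ⇒ q = 1/5
P2 indiff ⇒ p·2+(1-p)·9 = p·6+(1-p)·8 ⇒ p(-4) = (1-p)(-1) ⇒ p = 1/5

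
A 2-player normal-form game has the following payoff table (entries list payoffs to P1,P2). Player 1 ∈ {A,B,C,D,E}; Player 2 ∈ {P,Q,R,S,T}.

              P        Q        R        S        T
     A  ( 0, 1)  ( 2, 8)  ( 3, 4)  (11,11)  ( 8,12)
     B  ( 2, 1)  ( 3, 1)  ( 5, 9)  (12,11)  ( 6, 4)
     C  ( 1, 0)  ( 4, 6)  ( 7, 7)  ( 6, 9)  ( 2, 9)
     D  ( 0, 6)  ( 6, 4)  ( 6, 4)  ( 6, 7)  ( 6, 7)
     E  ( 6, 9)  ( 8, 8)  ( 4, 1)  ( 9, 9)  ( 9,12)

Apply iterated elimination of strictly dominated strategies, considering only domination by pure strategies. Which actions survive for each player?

Remaining: P1:{A,B,E} P2:{S,T}

P2 drop P (T beats it: A:12>1 B:4>1 C:9>0 D:7>6 E:12>9)
P2 drop Q (S beats it: A:11>8 B:11>1 C:9>6 D:7>4 E:9>8)
P2 drop R (S beats it: A:11>4 B:11>9 C:9>7 D:7>4 E:9>1)
P1 drop C (A beats it: S:11>6 T:8>2)
P1 drop D (A beats it: S:11>6 T:8>6)
P1→{A,B,E} P2→{S,T}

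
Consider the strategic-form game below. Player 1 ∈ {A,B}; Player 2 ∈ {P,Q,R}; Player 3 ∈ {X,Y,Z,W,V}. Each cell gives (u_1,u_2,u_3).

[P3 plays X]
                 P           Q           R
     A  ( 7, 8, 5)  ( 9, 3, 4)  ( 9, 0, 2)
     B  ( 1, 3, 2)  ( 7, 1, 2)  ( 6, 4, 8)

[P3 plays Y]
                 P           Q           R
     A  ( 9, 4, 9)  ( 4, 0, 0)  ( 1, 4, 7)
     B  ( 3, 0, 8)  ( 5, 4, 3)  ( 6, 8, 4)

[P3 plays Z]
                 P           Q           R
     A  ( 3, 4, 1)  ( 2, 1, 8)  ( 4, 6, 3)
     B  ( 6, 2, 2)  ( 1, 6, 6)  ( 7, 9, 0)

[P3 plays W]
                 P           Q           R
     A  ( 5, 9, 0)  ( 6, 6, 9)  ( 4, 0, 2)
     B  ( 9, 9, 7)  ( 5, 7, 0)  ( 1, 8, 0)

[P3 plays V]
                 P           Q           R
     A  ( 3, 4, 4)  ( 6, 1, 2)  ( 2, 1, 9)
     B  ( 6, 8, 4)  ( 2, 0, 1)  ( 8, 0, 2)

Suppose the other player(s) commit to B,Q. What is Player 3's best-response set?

u_3(X vs B,Q) = 2
u_3(Y vs B,Q) = 3
u_3(Z vs B,Q) = 6
u_3(W vs B,Q) = 0
u_3(V vs B,Q) = 1
max payoff 6 at {Z}

BR_3 = {Z}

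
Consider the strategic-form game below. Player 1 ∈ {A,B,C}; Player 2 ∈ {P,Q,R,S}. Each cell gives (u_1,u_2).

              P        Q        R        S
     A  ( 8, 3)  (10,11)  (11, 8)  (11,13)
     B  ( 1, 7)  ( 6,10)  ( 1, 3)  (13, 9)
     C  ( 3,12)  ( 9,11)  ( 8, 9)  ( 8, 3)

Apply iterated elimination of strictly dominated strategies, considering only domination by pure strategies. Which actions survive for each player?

P1 drop C (A beats it: P:8>3 Q:10>9 R:11>8 S:11>8)
P2 drop P (Q beats it: A:11>3 B:10>7)
P2 drop R (Q beats it: A:11>8 B:10>3)
P1→{A,B} P2→{Q,S}

Survivors P1:{A,B} P2:{Q,S}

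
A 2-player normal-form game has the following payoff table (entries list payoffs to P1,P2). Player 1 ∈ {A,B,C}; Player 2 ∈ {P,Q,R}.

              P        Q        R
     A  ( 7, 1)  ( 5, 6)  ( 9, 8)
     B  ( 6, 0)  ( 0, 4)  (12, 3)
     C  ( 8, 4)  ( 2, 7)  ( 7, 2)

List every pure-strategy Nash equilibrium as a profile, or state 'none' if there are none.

No pure NE.

(A,P): not NE [P1→C gives 8>7; P2→R gives 8>1]
(A,Q): not NE [P2→R gives 8>6]
(A,R): not NE [P1→B gives 12>9]
(B,P): not NE [P1→C gives 8>6; P2→Q gives 4>0]
(B,Q): not NE [P1→A gives 5>0]
(B,R): not NE [P2→Q gives 4>3]
(C,P): not NE [P2→Q gives 7>4]
(C,Q): not NE [P1→A gives 5>2]
(C,R): not NE [P1→B gives 12>7; P2→Q gives 7>2]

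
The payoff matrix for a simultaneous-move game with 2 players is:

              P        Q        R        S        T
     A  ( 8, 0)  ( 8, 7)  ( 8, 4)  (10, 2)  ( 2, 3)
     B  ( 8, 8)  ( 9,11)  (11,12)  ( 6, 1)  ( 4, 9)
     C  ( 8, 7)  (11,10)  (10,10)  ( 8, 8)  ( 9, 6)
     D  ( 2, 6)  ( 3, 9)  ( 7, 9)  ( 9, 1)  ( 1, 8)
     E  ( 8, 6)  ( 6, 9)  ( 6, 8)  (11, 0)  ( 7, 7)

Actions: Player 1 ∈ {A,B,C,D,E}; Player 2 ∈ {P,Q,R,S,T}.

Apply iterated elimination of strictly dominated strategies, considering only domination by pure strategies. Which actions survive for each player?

Remaining: P1:{B,C} P2:{Q,R}

P1 drop D (A beats it: P:8>2 Q:8>3 R:8>7 S:10>9 T:2>1)
P2 drop P (Q beats it: A:7>0 B:11>8 C:10>7 E:9>6)
P2 drop S (Q beats it: A:7>2 B:11>1 C:10>8 E:9>0)
P1 drop A (B beats it: Q:9>8 R:11>8 T:4>2)
P1 drop E (C beats it: Q:11>6 R:10>6 T:9>7)
P2 drop T (Q beats it: B:11>9 C:10>6)
P1→{B,C} P2→{Q,R}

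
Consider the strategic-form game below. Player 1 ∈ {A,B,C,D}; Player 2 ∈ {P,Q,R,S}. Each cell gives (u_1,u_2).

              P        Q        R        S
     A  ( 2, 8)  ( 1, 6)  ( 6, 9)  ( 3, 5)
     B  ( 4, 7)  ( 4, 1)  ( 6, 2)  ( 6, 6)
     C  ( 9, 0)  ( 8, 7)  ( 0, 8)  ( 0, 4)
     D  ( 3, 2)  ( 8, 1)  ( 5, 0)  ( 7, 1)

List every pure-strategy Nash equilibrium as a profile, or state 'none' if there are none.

(A,P): not NE [P1→C gives 9>2; P2→R gives 9>8]
(A,Q): not NE [P1→D gives 8>1; P2→R gives 9>6]
(A,R): NE
(A,S): not NE [P1→D gives 7>3; P2→R gives 9>5]
(B,P): not NE [P1→C gives 9>4]
(B,Q): not NE [P1→D gives 8>4; P2→P gives 7>1]
(B,R): not NE [P2→P gives 7>2]
(B,S): not NE [P1→D gives 7>6; P2→P gives 7>6]
(C,P): not NE [P2→R gives 8>0]
(C,Q): not NE [P2→R gives 8>7]
(C,R): not NE [P1→B gives 6>0]
(C,S): not NE [P1→D gives 7>0; P2→R gives 8>4]
(D,P): not NE [P1→C gives 9>3]
(D,Q): not NE [P2→P gives 2>1]
(D,R): not NE [P1→B gives 6>5; P2→P gives 2>0]
(D,S): not NE [P2→P gives 2>1]

Nash profiles: (A,R)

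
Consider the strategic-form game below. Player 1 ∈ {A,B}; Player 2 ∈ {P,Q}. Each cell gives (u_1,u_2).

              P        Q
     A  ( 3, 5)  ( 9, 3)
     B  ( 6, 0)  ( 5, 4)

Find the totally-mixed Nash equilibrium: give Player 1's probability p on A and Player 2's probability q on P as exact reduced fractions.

(p,q) = (2/3, 4/7)

P1 indiff ⇒ q·3+(1-q)·9 = q·6+(1-q)·5 ⇒ q(-3) = (1-q)(-4) ⇒ q = 4/7
P2 indiff ⇒ p·5+(1-p)·0 = p·3+(1-p)·4 ⇒ p(2) = (1-p)(4) ⇒ p = 2/3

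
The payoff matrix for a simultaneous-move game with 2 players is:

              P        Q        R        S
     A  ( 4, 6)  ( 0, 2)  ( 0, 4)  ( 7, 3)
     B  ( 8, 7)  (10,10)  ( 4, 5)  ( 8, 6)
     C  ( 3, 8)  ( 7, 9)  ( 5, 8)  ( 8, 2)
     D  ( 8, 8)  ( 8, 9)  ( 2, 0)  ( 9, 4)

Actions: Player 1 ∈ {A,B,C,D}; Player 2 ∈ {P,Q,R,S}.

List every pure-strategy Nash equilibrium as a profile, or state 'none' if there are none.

(A,P): not NE [P1→D gives 8>4]
(A,Q): not NE [P1→B gives 10>0; P2→P gives 6>2]
(A,R): not NE [P1→C gives 5>0; P2→P gives 6>4]
(A,S): not NE [P1→D gives 9>7; P2→P gives 6>3]
(B,P): not NE [P2→Q gives 10>7]
(B,Q): NE
(B,R): not NE [P1→C gives 5>4; P2→Q gives 10>5]
(B,S): not NE [P1→D gives 9>8; P2→Q gives 10>6]
(C,P): not NE [P1→D gives 8>3; P2→Q gives 9>8]
(C,Q): not NE [P1→B gives 10>7]
(C,R): not NE [P2→Q gives 9>8]
(C,S): not NE [P1→D gives 9>8; P2→Q gives 9>2]
(D,P): not NE [P2→Q gives 9>8]
(D,Q): not NE [P1→B gives 10>8]
(D,R): not NE [P1→C gives 5>2; P2→Q gives 9>0]
(D,S): not NE [P2→Q gives 9>4]

PSNE = {(B,Q)}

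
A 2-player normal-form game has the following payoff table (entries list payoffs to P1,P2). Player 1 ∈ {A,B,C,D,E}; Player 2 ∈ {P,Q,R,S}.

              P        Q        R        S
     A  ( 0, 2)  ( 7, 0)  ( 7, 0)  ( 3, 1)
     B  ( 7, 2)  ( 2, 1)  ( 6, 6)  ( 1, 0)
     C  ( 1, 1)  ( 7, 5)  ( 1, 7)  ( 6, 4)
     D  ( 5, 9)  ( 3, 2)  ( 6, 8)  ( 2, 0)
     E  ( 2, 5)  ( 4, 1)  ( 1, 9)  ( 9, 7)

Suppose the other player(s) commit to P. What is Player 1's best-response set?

u_1(A vs P) = 0
u_1(B vs P) = 7
u_1(C vs P) = 1
u_1(D vs P) = 5
u_1(E vs P) = 2
max payoff 7 at {B}

BR_1 = {B}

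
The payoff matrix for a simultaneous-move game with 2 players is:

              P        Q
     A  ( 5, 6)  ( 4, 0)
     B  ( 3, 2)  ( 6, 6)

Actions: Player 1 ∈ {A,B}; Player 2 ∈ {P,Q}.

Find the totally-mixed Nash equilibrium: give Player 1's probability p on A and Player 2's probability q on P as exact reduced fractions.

P1 indiff ⇒ q·5+(1-q)·4 = q·3+(1-q)·6 ⇒ q(2) = (1-q)(2) ⇒ q = 1/2
P2 indiff ⇒ p·6+(1-p)·2 = p·0+(1-p)·6 ⇒ p(6) = (1-p)(4) ⇒ p = 2/5

p=2/5, q=1/2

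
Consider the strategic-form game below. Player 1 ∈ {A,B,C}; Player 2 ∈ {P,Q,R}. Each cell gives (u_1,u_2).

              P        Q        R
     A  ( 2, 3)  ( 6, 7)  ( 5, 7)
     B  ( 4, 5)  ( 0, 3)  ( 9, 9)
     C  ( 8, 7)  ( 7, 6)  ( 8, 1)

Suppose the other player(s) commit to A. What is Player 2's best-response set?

P2 best: {Q,R}

u_2(P vs A) = 3
u_2(Q vs A) = 7
u_2(R vs A) = 7
max payoff 7 at {Q,R}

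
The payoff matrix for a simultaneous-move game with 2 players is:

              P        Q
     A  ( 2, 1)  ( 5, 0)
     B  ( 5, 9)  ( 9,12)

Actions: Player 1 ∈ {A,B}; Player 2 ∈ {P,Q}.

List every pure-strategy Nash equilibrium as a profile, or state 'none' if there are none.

(A,P): not NE [P1→B gives 5>2]
(A,Q): not NE [P1→B gives 9>5; P2→P gives 1>0]
(B,P): not NE [P2→Q gives 12>9]
(B,Q): NE

PSNE = {(B,Q)}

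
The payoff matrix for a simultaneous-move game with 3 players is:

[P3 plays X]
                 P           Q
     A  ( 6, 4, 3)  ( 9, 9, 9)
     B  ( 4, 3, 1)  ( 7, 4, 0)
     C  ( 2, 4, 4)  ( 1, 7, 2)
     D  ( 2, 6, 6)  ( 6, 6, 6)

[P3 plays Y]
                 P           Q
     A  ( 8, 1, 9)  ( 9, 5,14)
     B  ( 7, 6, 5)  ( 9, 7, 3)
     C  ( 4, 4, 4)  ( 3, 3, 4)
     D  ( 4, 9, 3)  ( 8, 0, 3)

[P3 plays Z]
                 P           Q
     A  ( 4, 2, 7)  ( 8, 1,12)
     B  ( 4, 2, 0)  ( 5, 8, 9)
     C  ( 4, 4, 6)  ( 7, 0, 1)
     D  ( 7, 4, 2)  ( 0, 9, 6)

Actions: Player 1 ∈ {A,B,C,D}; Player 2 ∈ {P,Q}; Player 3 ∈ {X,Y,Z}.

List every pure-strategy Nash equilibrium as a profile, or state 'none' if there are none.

NE set: (A,Q,Y)

(A,P,X): not NE [P2→Q gives 9>4; P3→Y gives 9>3]
(A,P,Y): not NE [P2→Q gives 5>1]
(A,P,Z): not NE [P1→D gives 7>4; P3→Y gives 9>7]
(A,Q,X): not NE [P3→Y gives 14>9]
(A,Q,Y): NE
(A,Q,Z): not NE [P2→P gives 2>1; P3→Y gives 14>12]
(B,P,X): not NE [P1→A gives 6>4; P2→Q gives 4>3; P3→Y gives 5>1]
(B,P,Y): not NE [P1→A gives 8>7; P2→Q gives 7>6]
(B,P,Z): not NE [P1→D gives 7>4; P2→Q gives 8>2; P3→Y gives 5>0]
(B,Q,X): not NE [P1→A gives 9>7; P3→Z gives 9>0]
(B,Q,Y): not NE [P3→Z gives 9>3]
(B,Q,Z): not NE [P1→A gives 8>5]
(C,P,X): not NE [P1→A gives 6>2; P2→Q gives 7>4; P3→Z gives 6>4]
(C,P,Y): not NE [P1→A gives 8>4; P3→Z gives 6>4]
(C,P,Z): not NE [P1→D gives 7>4]
(C,Q,X): not NE [P1→A gives 9>1; P3→Y gives 4>2]
(C,Q,Y): not NE [P1→B gives 9>3; P2→P gives 4>3]
(C,Q,Z): not NE [P1→A gives 8>7; P2→P gives 4>0; P3→Y gives 4>1]
(D,P,X): not NE [P1→A gives 6>2]
(D,P,Y): not NE [P1→A gives 8>4; P3→X gives 6>3]
(D,P,Z): not NE [P2→Q gives 9>4; P3→X gives 6>2]
(D,Q,X): not NE [P1→A gives 9>6]
(D,Q,Y): not NE [P1→B gives 9>8; P2→P gives 9>0; P3→Z gives 6>3]
(D,Q,Z): not NE [P1→A gives 8>0]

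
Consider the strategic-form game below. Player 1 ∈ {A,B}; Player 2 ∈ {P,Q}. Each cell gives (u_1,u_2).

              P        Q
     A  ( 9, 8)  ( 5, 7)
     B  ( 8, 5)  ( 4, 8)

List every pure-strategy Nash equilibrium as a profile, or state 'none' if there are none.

(A,P): NE
(A,Q): not NE [P2→P gives 8>7]
(B,P): not NE [P1→A gives 9>8; P2→Q gives 8>5]
(B,Q): not NE [P1→A gives 5>4]

NE set: (A,P)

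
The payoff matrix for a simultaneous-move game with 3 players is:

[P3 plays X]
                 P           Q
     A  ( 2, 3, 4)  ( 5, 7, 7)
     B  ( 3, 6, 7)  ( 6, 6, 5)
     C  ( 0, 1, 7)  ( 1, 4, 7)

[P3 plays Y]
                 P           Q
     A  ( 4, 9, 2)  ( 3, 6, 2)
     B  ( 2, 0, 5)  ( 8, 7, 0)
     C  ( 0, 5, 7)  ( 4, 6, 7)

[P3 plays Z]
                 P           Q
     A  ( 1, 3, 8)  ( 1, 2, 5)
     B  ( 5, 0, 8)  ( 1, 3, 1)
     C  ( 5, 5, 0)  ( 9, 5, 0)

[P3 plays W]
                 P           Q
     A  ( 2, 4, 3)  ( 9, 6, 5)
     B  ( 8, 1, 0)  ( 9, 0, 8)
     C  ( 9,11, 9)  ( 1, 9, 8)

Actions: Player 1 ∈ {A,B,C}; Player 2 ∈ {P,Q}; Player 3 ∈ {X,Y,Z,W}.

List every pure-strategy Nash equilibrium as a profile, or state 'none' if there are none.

(A,P,X): not NE [P1→B gives 3>2; P2→Q gives 7>3; P3→Z gives 8>4]
(A,P,Y): not NE [P3→Z gives 8>2]
(A,P,Z): not NE [P1→C gives 5>1]
(A,P,W): not NE [P1→C gives 9>2; P2→Q gives 6>4; P3→Z gives 8>3]
(A,Q,X): not NE [P1→B gives 6>5]
(A,Q,Y): not NE [P1→B gives 8>3; P2→P gives 9>6; P3→X gives 7>2]
(A,Q,Z): not NE [P1→C gives 9>1; P2→P gives 3>2; P3→X gives 7>5]
(A,Q,W): not NE [P3→X gives 7>5]
(B,P,X): not NE [P3→Z gives 8>7]
(B,P,Y): not NE [P1→A gives 4>2; P2→Q gives 7>0; P3→Z gives 8>5]
(B,P,Z): not NE [P2→Q gives 3>0]
(B,P,W): not NE [P1→C gives 9>8; P3→Z gives 8>0]
(B,Q,X): not NE [P3→W gives 8>5]
(B,Q,Y): not NE [P3→W gives 8>0]
(B,Q,Z): not NE [P1→C gives 9>1; P3→W gives 8>1]
(B,Q,W): not NE [P2→P gives 1>0]
(C,P,X): not NE [P1→B gives 3>0; P2→Q gives 4>1; P3→W gives 9>7]
(C,P,Y): not NE [P1→A gives 4>0; P2→Q gives 6>5; P3→W gives 9>7]
(C,P,Z): not NE [P3→W gives 9>0]
(C,P,W): NE
(C,Q,X): not NE [P1→B gives 6>1; P3→W gives 8>7]
(C,Q,Y): not NE [P1→B gives 8>4; P3→W gives 8>7]
(C,Q,Z): not NE [P3→W gives 8>0]
(C,Q,W): not NE [P1→B gives 9>1; P2→P gives 11>9]

PSNE = {(C,P,W)}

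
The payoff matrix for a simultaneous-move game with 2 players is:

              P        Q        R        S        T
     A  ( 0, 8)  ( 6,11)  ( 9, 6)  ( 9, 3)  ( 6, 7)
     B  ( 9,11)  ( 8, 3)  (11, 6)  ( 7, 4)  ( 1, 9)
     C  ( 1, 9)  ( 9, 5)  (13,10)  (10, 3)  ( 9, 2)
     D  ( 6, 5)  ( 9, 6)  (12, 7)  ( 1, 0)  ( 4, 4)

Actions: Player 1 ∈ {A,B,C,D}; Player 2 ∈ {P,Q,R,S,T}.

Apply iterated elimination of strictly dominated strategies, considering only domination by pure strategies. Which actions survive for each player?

P1 drop A (C beats it: P:1>0 Q:9>6 R:13>9 S:10>9 T:9>6)
P2 drop Q (R beats it: B:6>3 C:10>5 D:7>6)
P2 drop S (P beats it: B:11>4 C:9>3 D:5>0)
P2 drop T (P beats it: B:11>9 C:9>2 D:5>4)
P1→{B,C,D} P2→{P,R}

Remaining: P1:{B,C,D} P2:{P,R}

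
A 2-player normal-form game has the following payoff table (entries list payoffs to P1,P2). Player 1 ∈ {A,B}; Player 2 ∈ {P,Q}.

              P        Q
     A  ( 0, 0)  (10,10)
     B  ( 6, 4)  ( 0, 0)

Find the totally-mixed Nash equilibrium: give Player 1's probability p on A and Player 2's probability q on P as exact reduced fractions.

p=2/7, q=5/8

P1 indiff ⇒ q·0+(1-q)·10 = q·6+(1-q)·0 ⇒ q(-6) = (1-q)(-10) ⇒ q = 5/8
P2 indiff ⇒ p·0+(1-p)·4 = p·10+(1-p)·0 ⇒ p(-10) = (1-p)(-4) ⇒ p = 2/7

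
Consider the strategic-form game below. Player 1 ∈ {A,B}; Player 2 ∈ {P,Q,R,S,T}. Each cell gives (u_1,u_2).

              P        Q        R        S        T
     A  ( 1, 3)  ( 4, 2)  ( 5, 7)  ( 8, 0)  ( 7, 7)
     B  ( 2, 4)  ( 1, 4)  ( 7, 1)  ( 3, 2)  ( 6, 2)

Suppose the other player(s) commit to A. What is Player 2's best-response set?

argmax u_2 = {R,T}

u_2(P vs A) = 3
u_2(Q vs A) = 2
u_2(R vs A) = 7
u_2(S vs A) = 0
u_2(T vs A) = 7
max payoff 7 at {R,T}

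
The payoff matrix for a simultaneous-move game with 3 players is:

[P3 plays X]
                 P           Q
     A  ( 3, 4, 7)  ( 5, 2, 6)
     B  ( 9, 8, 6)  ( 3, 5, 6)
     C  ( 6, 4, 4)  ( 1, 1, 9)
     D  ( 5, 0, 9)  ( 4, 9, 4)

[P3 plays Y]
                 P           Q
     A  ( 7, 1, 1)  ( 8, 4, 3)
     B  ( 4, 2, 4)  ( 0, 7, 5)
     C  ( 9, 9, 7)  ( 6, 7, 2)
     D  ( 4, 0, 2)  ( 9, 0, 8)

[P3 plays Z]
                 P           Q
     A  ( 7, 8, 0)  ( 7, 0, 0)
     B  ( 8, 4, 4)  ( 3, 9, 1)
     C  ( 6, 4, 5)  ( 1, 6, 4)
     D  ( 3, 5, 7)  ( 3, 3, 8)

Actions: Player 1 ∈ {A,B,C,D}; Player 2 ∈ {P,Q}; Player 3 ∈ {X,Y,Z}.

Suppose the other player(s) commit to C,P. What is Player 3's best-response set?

u_3(X vs C,P) = 4
u_3(Y vs C,P) = 7
u_3(Z vs C,P) = 5
max payoff 7 at {Y}

P3 best: {Y}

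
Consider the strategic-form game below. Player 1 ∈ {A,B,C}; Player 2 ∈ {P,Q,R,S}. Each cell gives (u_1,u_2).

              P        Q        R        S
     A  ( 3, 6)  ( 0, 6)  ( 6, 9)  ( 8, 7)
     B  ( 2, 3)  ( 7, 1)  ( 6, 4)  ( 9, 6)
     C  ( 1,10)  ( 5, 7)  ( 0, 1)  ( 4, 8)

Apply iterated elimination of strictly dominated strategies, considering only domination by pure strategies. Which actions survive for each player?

IESDS → P1:{A,B} P2:{R,S}

P1 drop C (B beats it: P:2>1 Q:7>5 R:6>0 S:9>4)
P2 drop P (R beats it: A:9>6 B:4>3)
P2 drop Q (R beats it: A:9>6 B:4>1)
P1→{A,B} P2→{R,S}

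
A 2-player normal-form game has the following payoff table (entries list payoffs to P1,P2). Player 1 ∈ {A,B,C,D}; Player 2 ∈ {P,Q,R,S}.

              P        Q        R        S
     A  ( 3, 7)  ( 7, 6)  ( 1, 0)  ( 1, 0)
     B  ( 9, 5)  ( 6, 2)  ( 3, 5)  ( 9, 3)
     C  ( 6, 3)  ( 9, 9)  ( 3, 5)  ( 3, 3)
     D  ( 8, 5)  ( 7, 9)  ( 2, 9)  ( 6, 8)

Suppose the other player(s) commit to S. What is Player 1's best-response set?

u_1(A vs S) = 1
u_1(B vs S) = 9
u_1(C vs S) = 3
u_1(D vs S) = 6
max payoff 9 at {B}

argmax u_1 = {B}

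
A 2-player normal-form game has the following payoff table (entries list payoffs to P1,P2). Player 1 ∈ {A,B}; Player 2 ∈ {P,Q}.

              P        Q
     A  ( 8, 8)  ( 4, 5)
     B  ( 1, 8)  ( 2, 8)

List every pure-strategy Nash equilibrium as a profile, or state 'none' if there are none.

(A,P): NE
(A,Q): not NE [P2→P gives 8>5]
(B,P): not NE [P1→A gives 8>1]
(B,Q): not NE [P1→A gives 4>2]

Nash profiles: (A,P)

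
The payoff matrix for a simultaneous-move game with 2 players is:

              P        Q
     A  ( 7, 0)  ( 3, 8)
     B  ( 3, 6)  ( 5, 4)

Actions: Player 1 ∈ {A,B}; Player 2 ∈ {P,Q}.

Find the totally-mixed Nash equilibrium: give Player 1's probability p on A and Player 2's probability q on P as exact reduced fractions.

P1 mixes 1/5 on A; P2 mixes 1/3 on P

P1 indiff ⇒ q·7+(1-q)·3 = q·3+(1-q)·5 ⇒ q(4) = (1-q)(2) ⇒ q = 1/3
P2 indiff ⇒ p·0+(1-p)·6 = p·8+(1-p)·4 ⇒ p(-8) = (1-p)(-2) ⇒ p = 1/5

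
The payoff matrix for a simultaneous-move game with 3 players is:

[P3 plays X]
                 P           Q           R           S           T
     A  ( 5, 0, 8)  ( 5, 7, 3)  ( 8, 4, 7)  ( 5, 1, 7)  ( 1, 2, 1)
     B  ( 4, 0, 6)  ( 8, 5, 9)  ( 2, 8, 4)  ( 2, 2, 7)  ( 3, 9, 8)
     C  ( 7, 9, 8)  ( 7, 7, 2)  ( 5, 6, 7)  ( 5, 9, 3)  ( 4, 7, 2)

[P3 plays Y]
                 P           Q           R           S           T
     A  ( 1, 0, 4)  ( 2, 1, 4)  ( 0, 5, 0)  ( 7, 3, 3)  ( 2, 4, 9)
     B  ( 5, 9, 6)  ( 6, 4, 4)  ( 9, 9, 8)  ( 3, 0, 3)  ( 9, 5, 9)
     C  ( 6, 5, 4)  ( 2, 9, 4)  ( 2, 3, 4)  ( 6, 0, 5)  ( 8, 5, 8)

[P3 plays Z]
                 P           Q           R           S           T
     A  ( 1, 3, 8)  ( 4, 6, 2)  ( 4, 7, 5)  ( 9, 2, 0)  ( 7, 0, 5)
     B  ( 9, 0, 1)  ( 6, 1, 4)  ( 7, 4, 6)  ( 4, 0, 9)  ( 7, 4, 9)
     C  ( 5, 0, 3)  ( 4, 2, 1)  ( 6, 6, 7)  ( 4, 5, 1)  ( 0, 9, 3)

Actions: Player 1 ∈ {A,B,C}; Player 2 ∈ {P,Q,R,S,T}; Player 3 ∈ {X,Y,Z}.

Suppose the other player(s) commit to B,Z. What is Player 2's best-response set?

BR_2 = {R,T}

u_2(P vs B,Z) = 0
u_2(Q vs B,Z) = 1
u_2(R vs B,Z) = 4
u_2(S vs B,Z) = 0
u_2(T vs B,Z) = 4
max payoff 4 at {R,T}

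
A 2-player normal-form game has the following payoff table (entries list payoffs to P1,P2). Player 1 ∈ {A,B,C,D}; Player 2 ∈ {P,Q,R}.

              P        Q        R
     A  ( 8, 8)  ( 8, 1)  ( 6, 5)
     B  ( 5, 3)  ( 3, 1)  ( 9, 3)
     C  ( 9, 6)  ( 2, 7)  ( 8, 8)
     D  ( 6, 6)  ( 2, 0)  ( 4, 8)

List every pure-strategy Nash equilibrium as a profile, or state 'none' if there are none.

(A,P): not NE [P1→C gives 9>8]
(A,Q): not NE [P2→P gives 8>1]
(A,R): not NE [P1→B gives 9>6; P2→P gives 8>5]
(B,P): not NE [P1→C gives 9>5]
(B,Q): not NE [P1→A gives 8>3; P2→R gives 3>1]
(B,R): NE
(C,P): not NE [P2→R gives 8>6]
(C,Q): not NE [P1→A gives 8>2; P2→R gives 8>7]
(C,R): not NE [P1→B gives 9>8]
(D,P): not NE [P1→C gives 9>6; P2→R gives 8>6]
(D,Q): not NE [P1→A gives 8>2; P2→R gives 8>0]
(D,R): not NE [P1→B gives 9>4]

Nash profiles: (B,R)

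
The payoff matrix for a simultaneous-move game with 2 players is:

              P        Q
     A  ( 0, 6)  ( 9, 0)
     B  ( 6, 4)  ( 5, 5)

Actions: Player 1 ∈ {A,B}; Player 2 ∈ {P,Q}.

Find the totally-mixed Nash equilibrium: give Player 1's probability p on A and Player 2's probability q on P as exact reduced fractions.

P1 mixes 1/7 on A; P2 mixes 2/5 on P

P1 indiff ⇒ q·0+(1-q)·9 = q·6+(1-q)·5 ⇒ q(-6) = (1-q)(-4) ⇒ q = 2/5
P2 indiff ⇒ p·6+(1-p)·4 = p·0+(1-p)·5 ⇒ p(6) = (1-p)(1) ⇒ p = 1/7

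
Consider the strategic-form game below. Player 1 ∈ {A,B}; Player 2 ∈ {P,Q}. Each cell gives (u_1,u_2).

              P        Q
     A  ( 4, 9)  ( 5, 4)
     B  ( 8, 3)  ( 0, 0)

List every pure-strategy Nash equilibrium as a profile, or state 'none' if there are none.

NE set: (B,P)

(A,P): not NE [P1→B gives 8>4]
(A,Q): not NE [P2→P gives 9>4]
(B,P): NE
(B,Q): not NE [P1→A gives 5>0; P2→P gives 3>0]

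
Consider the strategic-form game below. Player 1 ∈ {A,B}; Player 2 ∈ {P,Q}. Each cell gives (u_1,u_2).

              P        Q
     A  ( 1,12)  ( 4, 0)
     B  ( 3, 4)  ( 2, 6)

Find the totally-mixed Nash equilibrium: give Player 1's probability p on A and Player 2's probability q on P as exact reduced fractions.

P1 indiff ⇒ q·1+(1-q)·4 = q·3+(1-q)·2 ⇒ q(-2) = (1-q)(-2) ⇒ q = 1/2
P2 indiff ⇒ p·12+(1-p)·4 = p·0+(1-p)·6 ⇒ p(12) = (1-p)(2) ⇒ p = 1/7

(p,q) = (1/7, 1/2)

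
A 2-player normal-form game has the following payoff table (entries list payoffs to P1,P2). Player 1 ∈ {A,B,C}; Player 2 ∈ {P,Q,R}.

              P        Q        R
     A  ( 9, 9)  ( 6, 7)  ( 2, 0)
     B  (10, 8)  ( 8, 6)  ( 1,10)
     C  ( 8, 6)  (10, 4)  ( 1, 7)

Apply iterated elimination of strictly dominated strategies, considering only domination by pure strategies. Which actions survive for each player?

P2 drop Q (P beats it: A:9>7 B:8>6 C:6>4)
P1 drop C (A beats it: P:9>8 R:2>1)
P1→{A,B} P2→{P,R}

Remaining: P1:{A,B} P2:{P,R}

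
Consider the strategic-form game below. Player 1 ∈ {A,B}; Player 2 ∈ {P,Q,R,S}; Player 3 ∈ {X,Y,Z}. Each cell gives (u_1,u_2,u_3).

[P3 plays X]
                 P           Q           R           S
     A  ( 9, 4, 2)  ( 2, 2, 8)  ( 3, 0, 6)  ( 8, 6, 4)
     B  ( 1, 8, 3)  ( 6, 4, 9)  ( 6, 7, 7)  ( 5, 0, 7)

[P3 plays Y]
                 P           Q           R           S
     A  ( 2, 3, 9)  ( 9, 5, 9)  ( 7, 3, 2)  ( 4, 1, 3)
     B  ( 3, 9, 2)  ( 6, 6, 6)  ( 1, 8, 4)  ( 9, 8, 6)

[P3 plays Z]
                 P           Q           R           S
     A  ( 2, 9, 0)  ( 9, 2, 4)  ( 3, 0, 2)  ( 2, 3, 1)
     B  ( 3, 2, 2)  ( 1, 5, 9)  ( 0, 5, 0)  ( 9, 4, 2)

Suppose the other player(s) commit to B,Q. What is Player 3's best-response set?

argmax u_3 = {X,Z}

u_3(X vs B,Q) = 9
u_3(Y vs B,Q) = 6
u_3(Z vs B,Q) = 9
max payoff 9 at {X,Z}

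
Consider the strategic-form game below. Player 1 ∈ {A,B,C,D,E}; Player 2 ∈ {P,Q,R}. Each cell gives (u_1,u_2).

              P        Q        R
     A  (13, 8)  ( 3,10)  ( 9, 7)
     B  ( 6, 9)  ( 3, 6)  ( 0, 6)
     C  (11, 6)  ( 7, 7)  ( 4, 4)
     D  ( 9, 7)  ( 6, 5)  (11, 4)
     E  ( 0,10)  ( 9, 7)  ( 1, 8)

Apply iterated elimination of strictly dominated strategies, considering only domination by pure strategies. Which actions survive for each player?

Remaining: P1:{A,C,E} P2:{P,Q}

P1 drop B (C beats it: P:11>6 Q:7>3 R:4>0)
P2 drop R (P beats it: A:8>7 C:6>4 D:7>4 E:10>8)
P1 drop D (C beats it: P:11>9 Q:7>6)
P1→{A,C,E} P2→{P,Q}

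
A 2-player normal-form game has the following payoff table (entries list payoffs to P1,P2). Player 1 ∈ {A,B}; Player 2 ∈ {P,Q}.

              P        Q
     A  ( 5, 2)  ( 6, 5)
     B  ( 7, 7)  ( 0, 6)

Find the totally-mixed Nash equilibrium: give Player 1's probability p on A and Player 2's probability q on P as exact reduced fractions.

P1 indiff ⇒ q·5+(1-q)·6 = q·7+(1-q)·0 ⇒ q(-2) = (1-q)(-6) ⇒ q = 3/4
P2 indiff ⇒ p·2+(1-p)·7 = p·5+(1-p)·6 ⇒ p(-3) = (1-p)(-1) ⇒ p = 1/4

P1 mixes 1/4 on A; P2 mixes 3/4 on P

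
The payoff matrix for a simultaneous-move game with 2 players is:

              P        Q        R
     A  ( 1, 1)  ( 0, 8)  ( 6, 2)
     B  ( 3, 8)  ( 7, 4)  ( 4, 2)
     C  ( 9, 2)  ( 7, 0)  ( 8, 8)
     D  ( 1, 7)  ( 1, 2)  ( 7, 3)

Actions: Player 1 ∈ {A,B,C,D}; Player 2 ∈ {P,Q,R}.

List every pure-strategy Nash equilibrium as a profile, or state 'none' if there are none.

(A,P): not NE [P1→C gives 9>1; P2→Q gives 8>1]
(A,Q): not NE [P1→C gives 7>0]
(A,R): not NE [P1→C gives 8>6; P2→Q gives 8>2]
(B,P): not NE [P1→C gives 9>3]
(B,Q): not NE [P2→P gives 8>4]
(B,R): not NE [P1→C gives 8>4; P2→P gives 8>2]
(C,P): not NE [P2→R gives 8>2]
(C,Q): not NE [P2→R gives 8>0]
(C,R): NE
(D,P): not NE [P1→C gives 9>1]
(D,Q): not NE [P1→C gives 7>1; P2→P gives 7>2]
(D,R): not NE [P1→C gives 8>7; P2→P gives 7>3]

PSNE = {(C,R)}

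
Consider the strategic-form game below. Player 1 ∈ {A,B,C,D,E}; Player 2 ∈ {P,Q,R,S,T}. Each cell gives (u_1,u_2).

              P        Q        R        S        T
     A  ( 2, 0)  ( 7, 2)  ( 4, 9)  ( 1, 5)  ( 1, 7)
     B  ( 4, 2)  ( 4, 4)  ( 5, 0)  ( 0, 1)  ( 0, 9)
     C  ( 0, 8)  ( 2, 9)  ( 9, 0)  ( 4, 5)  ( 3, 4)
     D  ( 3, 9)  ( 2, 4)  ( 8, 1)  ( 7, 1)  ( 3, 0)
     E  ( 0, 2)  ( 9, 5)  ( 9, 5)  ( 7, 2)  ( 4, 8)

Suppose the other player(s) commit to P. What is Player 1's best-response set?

u_1(A vs P) = 2
u_1(B vs P) = 4
u_1(C vs P) = 0
u_1(D vs P) = 3
u_1(E vs P) = 0
max payoff 4 at {B}

BR_1 = {B}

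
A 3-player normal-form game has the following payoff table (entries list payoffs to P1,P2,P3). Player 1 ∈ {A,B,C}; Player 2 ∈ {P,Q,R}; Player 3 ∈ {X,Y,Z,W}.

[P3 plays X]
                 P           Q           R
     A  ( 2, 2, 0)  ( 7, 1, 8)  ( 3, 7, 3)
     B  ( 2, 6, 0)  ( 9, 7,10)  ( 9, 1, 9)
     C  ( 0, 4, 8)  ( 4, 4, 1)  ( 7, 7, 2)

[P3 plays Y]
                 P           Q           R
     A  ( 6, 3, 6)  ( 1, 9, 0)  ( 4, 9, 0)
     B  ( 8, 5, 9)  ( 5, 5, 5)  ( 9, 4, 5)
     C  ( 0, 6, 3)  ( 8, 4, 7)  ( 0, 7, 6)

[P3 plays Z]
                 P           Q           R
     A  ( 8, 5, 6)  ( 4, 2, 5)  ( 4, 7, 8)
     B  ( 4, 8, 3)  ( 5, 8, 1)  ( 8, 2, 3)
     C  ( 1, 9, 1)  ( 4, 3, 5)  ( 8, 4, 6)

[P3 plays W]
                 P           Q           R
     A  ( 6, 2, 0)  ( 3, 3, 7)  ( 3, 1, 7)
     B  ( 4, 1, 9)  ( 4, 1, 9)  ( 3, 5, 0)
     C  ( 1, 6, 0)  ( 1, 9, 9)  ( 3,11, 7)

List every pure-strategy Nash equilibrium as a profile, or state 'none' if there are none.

PSNE = {(B,P,Y), (B,Q,X), (C,R,W)}

(A,P,X): not NE [P2→R gives 7>2; P3→Z gives 6>0]
(A,P,Y): not NE [P1→B gives 8>6; P2→R gives 9>3]
(A,P,Z): not NE [P2→R gives 7>5]
(A,P,W): not NE [P2→Q gives 3>2; P3→Z gives 6>0]
(A,Q,X): not NE [P1→B gives 9>7; P2→R gives 7>1]
(A,Q,Y): not NE [P1→C gives 8>1; P3→X gives 8>0]
(A,Q,Z): not NE [P1→B gives 5>4; P2→R gives 7>2; P3→X gives 8>5]
(A,Q,W): not NE [P1→B gives 4>3; P3→X gives 8>7]
(A,R,X): not NE [P1→B gives 9>3; P3→Z gives 8>3]
(A,R,Y): not NE [P1→B gives 9>4; P3→Z gives 8>0]
(A,R,Z): not NE [P1→C gives 8>4]
(A,R,W): not NE [P2→Q gives 3>1; P3→Z gives 8>7]
(B,P,X): not NE [P2→Q gives 7>6; P3→W gives 9>0]
(B,P,Y): NE
(B,P,Z): not NE [P1→A gives 8>4; P3→W gives 9>3]
(B,P,W): not NE [P1→A gives 6>4; P2→R gives 5>1]
(B,Q,X): NE
(B,Q,Y): not NE [P1→C gives 8>5; P3→X gives 10>5]
(B,Q,Z): not NE [P3→X gives 10>1]
(B,Q,W): not NE [P2→R gives 5>1; P3→X gives 10>9]
(B,R,X): not NE [P2→Q gives 7>1]
(B,R,Y): not NE [P2→Q gives 5>4; P3→X gives 9>5]
(B,R,Z): not NE [P2→Q gives 8>2; P3→X gives 9>3]
(B,R,W): not NE [P3→X gives 9>0]
(C,P,X): not NE [P1→B gives 2>0; P2→R gives 7>4]
(C,P,Y): not NE [P1→B gives 8>0; P2→R gives 7>6; P3→X gives 8>3]
(C,P,Z): not NE [P1→A gives 8>1; P3→X gives 8>1]
(C,P,W): not NE [P1→A gives 6>1; P2→R gives 11>6; P3→X gives 8>0]
(C,Q,X): not NE [P1→B gives 9>4; P2→R gives 7>4; P3→W gives 9>1]
(C,Q,Y): not NE [P2→R gives 7>4; P3→W gives 9>7]
(C,Q,Z): not NE [P1→B gives 5>4; P2→P gives 9>3; P3→W gives 9>5]
(C,Q,W): not NE [P1→B gives 4>1; P2→R gives 11>9]
(C,R,X): not NE [P1→B gives 9>7; P3→W gives 7>2]
(C,R,Y): not NE [P1→B gives 9>0; P3→W gives 7>6]
(C,R,Z): not NE [P2→P gives 9>4; P3→W gives 7>6]
(C,R,W): NE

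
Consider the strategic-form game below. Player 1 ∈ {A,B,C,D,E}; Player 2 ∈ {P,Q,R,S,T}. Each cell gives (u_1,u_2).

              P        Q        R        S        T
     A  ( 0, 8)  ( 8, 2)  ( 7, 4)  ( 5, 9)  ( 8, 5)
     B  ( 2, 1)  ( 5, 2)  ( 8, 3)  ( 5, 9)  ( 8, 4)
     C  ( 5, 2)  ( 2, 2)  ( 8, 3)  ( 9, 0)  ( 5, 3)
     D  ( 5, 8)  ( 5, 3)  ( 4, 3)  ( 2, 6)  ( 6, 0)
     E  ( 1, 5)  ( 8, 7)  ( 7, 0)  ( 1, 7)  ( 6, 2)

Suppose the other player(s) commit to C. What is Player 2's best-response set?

u_2(P vs C) = 2
u_2(Q vs C) = 2
u_2(R vs C) = 3
u_2(S vs C) = 0
u_2(T vs C) = 3
max payoff 3 at {R,T}

argmax u_2 = {R,T}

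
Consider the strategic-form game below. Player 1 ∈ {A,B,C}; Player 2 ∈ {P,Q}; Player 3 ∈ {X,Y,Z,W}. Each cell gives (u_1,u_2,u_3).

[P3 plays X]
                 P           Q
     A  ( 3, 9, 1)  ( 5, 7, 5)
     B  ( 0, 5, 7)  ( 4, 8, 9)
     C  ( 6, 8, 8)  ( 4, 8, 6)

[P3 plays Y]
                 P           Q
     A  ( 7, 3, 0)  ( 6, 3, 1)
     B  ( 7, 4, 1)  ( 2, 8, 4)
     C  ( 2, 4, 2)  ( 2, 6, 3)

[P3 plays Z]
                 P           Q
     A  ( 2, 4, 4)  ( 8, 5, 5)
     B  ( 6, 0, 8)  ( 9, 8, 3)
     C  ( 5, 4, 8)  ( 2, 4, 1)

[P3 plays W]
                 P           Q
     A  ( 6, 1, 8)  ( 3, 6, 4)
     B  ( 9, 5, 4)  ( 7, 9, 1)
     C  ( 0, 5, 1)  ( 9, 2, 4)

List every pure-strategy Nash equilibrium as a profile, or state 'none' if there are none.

(A,P,X): not NE [P1→C gives 6>3; P3→W gives 8>1]
(A,P,Y): not NE [P3→W gives 8>0]
(A,P,Z): not NE [P1→B gives 6>2; P2→Q gives 5>4; P3→W gives 8>4]
(A,P,W): not NE [P1→B gives 9>6; P2→Q gives 6>1]
(A,Q,X): not NE [P2→P gives 9>7]
(A,Q,Y): not NE [P3→Z gives 5>1]
(A,Q,Z): not NE [P1→B gives 9>8]
(A,Q,W): not NE [P1→C gives 9>3; P3→Z gives 5>4]
(B,P,X): not NE [P1→C gives 6>0; P2→Q gives 8>5; P3→Z gives 8>7]
(B,P,Y): not NE [P2→Q gives 8>4; P3→Z gives 8>1]
(B,P,Z): not NE [P2→Q gives 8>0]
(B,P,W): not NE [P2→Q gives 9>5; P3→Z gives 8>4]
(B,Q,X): not NE [P1→A gives 5>4]
(B,Q,Y): not NE [P1→A gives 6>2; P3→X gives 9>4]
(B,Q,Z): not NE [P3→X gives 9>3]
(B,Q,W): not NE [P1→C gives 9>7; P3→X gives 9>1]
(C,P,X): NE
(C,P,Y): not NE [P1→B gives 7>2; P2→Q gives 6>4; P3→Z gives 8>2]
(C,P,Z): not NE [P1→B gives 6>5]
(C,P,W): not NE [P1→B gives 9>0; P3→Z gives 8>1]
(C,Q,X): not NE [P1→A gives 5>4]
(C,Q,Y): not NE [P1→A gives 6>2; P3→X gives 6>3]
(C,Q,Z): not NE [P1→B gives 9>2; P3→X gives 6>1]
(C,Q,W): not NE [P2→P gives 5>2; P3→X gives 6>4]

Nash profiles: (C,P,X)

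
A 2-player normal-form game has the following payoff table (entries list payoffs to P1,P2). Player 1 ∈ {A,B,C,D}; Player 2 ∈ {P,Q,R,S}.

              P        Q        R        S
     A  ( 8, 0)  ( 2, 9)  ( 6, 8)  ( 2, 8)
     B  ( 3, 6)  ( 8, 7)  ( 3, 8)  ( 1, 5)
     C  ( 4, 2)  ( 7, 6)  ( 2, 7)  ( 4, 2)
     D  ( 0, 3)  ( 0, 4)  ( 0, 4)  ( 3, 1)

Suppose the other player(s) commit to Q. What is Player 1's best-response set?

P1 best: {B}

u_1(A vs Q) = 2
u_1(B vs Q) = 8
u_1(C vs Q) = 7
u_1(D vs Q) = 0
max payoff 8 at {B}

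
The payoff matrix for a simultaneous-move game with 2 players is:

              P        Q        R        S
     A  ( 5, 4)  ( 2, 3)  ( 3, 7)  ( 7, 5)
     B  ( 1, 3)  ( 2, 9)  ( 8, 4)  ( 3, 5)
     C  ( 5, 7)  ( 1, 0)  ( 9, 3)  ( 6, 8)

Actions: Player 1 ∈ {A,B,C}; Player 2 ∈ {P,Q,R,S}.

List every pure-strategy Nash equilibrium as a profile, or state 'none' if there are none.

NE set: (B,Q)

(A,P): not NE [P2→R gives 7>4]
(A,Q): not NE [P2→R gives 7>3]
(A,R): not NE [P1→C gives 9>3]
(A,S): not NE [P2→R gives 7>5]
(B,P): not NE [P1→C gives 5>1; P2→Q gives 9>3]
(B,Q): NE
(B,R): not NE [P1→C gives 9>8; P2→Q gives 9>4]
(B,S): not NE [P1→A gives 7>3; P2→Q gives 9>5]
(C,P): not NE [P2→S gives 8>7]
(C,Q): not NE [P1→B gives 2>1; P2→S gives 8>0]
(C,R): not NE [P2→S gives 8>3]
(C,S): not NE [P1→A gives 7>6]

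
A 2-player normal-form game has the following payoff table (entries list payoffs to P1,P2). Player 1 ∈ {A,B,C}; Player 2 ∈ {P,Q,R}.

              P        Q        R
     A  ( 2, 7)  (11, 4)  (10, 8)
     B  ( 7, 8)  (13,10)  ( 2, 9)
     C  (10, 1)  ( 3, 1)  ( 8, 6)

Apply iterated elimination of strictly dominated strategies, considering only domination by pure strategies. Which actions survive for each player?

P2 drop P (R beats it: A:8>7 B:9>8 C:6>1)
P1 drop C (A beats it: Q:11>3 R:10>8)
P1→{A,B} P2→{Q,R}

Survivors P1:{A,B} P2:{Q,R}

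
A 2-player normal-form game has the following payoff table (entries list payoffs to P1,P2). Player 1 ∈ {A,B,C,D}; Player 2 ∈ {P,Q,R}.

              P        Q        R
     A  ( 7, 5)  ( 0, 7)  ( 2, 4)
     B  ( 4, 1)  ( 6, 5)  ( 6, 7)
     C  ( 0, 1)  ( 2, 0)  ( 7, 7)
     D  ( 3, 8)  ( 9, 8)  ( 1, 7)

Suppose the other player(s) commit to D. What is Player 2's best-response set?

u_2(P vs D) = 8
u_2(Q vs D) = 8
u_2(R vs D) = 7
max payoff 8 at {P,Q}

argmax u_2 = {P,Q}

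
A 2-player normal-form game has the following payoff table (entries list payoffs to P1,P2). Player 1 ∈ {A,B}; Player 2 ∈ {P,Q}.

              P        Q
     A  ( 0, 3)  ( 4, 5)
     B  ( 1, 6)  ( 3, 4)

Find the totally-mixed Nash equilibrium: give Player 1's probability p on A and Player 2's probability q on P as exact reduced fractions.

p=1/2, q=1/2

P1 indiff ⇒ q·0+(1-q)·4 = q·1+(1-q)·3 ⇒ q(-1) = (1-q)(-1) ⇒ q = 1/2
P2 indiff ⇒ p·3+(1-p)·6 = p·5+(1-p)·4 ⇒ p(-2) = (1-p)(-2) ⇒ p = 1/2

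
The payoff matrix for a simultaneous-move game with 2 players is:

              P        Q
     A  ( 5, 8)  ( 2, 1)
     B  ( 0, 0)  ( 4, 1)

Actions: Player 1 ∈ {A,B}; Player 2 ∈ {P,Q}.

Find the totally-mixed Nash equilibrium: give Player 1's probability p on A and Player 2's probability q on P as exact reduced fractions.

p=1/8, q=2/7

P1 indiff ⇒ q·5+(1-q)·2 = q·0+(1-q)·4 ⇒ q(5) = (1-q)(2) ⇒ q = 2/7
P2 indiff ⇒ p·8+(1-p)·0 = p·1+(1-p)·1 ⇒ p(7) = (1-p)(1) ⇒ p = 1/8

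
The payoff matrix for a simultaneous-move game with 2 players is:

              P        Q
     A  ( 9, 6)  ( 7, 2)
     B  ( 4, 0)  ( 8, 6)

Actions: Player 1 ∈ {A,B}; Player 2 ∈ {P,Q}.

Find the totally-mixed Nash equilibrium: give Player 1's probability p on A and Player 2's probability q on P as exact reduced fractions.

P1 indiff ⇒ q·9+(1-q)·7 = q·4+(1-q)·8 ⇒ q(5) = (1-q)(1) ⇒ q = 1/6
P2 indiff ⇒ p·6+(1-p)·0 = p·2+(1-p)·6 ⇒ p(4) = (1-p)(6) ⇒ p = 3/5

P1 mixes 3/5 on A; P2 mixes 1/6 on P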